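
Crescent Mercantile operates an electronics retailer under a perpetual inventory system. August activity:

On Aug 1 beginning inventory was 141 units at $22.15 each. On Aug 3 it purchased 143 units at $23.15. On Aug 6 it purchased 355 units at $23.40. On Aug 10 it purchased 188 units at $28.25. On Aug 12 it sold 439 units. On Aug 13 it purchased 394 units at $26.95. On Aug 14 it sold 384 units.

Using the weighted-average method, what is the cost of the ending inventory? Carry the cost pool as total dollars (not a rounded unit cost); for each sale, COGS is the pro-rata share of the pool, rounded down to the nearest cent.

Ending inventory = $10,192.18

After Aug 1: 141 on hand, pool $3,123.15 (≈ $22.1500 each)
After Aug 3: 284 on hand, pool $6,433.60 (≈ $22.6535 each)
After Aug 6: 639 on hand, pool $14,740.60 (≈ $23.0682 each)
After Aug 10: 827 on hand, pool $20,051.60 (≈ $24.2462 each)
Aug 12, sell 439: 439/827 × $20,051.60 → $10,644.07
After Aug 13: 782 on hand, pool $20,025.83 (≈ $25.6085 each)
Aug 14, sell 384: 384/782 × $20,025.83 → $9,833.65
Total COGS = $10,644.07 + $9,833.65 = $20,477.72
Ending inventory (cost pool remaining) = $10,192.18
Check: goods available $30,669.90 = COGS $20,477.72 + ending $10,192.18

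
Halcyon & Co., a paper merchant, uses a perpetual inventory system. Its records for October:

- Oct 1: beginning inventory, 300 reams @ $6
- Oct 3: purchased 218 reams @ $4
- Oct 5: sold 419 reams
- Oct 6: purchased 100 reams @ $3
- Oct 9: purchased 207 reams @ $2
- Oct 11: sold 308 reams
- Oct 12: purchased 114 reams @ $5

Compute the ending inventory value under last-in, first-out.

Oct 5, 419 sold [LIFO — newest first]: 218 @ $4 + 201 @ $6 = $2,078
Oct 11, 308 sold [LIFO — newest first]: 207 @ $2 + 100 @ $3 + 1 @ $6 = $720
Total COGS = $2,078 + $720 = $2,798
Ending inventory: 98 @ $6 + 114 @ $5 = $1,158

Ending inventory = $1,158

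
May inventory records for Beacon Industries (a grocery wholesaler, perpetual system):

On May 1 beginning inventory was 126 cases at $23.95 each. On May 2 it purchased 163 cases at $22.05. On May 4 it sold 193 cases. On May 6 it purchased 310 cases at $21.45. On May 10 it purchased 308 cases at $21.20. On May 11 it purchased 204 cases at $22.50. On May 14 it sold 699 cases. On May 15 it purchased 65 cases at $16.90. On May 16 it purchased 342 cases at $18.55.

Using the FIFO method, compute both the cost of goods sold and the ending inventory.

COGS = $19,472.95; ending inventory = $12,350.60

May 4, 193 sold [FIFO — oldest first]: 126 @ $23.95 + 67 @ $22.05 = $4,495.05
May 14, 699 sold [FIFO — oldest first]: 96 @ $22.05 + 310 @ $21.45 + 293 @ $21.20 = $14,977.90
Total COGS = $4,495.05 + $14,977.90 = $19,472.95
Ending inventory: 15 @ $21.20 + 204 @ $22.50 + 65 @ $16.90 + 342 @ $18.55 = $12,350.60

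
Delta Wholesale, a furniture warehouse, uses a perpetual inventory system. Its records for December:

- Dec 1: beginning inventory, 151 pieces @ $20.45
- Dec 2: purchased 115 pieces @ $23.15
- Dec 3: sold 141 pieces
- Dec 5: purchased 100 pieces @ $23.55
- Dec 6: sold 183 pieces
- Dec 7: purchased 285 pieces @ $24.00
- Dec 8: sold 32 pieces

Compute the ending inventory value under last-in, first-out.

Ending inventory = $6,930.90

Dec 3, 141 sold [LIFO — newest first]: 115 @ $23.15 + 26 @ $20.45 = $3,193.95
Dec 6, 183 sold [LIFO — newest first]: 100 @ $23.55 + 83 @ $20.45 = $4,052.35
Dec 8, 32 sold [LIFO — newest first]: 32 @ $24.00 = $768.00
Total COGS = $3,193.95 + $4,052.35 + $768.00 = $8,014.30
Ending inventory: 42 @ $20.45 + 253 @ $24.00 = $6,930.90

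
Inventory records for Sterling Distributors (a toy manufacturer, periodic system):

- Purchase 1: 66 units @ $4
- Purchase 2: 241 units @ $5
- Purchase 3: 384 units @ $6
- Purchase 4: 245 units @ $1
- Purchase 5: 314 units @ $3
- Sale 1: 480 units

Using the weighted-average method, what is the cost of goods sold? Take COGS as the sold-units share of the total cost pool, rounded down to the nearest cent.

Sale 1, sell 480: 480/1250 × $4,960.00 → $1,904.64
Ending inventory (cost pool remaining) = $3,055.36
Check: goods available $4,960.00 = COGS $1,904.64 + ending $3,055.36

COGS = $1,904.64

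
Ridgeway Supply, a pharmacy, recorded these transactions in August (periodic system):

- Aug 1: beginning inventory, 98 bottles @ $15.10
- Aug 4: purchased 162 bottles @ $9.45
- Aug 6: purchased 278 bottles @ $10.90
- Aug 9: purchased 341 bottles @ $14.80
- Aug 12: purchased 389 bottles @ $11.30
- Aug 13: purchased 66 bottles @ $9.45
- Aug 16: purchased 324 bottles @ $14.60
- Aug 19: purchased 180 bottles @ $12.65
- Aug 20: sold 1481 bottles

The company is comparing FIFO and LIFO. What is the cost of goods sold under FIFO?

FIFO COGS: 98 @ $15.10 + 162 @ $9.45 + 278 @ $10.90 + 341 @ $14.80 + 389 @ $11.30 + 66 @ $9.45 + 147 @ $14.60 = $18,253.30
LIFO COGS: 180 @ $12.65 + 324 @ $14.60 + 66 @ $9.45 + 389 @ $11.30 + 341 @ $14.80 + 181 @ $10.90 = $19,046.50

COGS = $18,253.30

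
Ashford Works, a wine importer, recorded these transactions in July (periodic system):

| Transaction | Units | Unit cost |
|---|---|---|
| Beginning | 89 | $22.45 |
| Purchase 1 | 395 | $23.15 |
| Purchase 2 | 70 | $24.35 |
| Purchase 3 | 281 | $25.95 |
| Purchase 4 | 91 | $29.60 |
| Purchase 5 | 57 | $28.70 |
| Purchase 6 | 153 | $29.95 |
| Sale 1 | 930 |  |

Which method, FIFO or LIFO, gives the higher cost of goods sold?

FIFO COGS: 89 @ $22.45 + 395 @ $23.15 + 70 @ $24.35 + 281 @ $25.95 + 91 @ $29.60 + 4 @ $28.70 = $22,947.15
LIFO COGS: 153 @ $29.95 + 57 @ $28.70 + 91 @ $29.60 + 281 @ $25.95 + 70 @ $24.35 + 278 @ $23.15 = $24,344.00

LIFO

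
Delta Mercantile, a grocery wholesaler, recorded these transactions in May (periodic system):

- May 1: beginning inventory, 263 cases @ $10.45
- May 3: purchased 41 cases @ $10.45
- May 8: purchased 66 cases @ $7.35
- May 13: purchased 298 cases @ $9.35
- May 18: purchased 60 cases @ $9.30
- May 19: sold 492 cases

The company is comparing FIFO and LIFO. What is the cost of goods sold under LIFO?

FIFO COGS: 263 @ $10.45 + 41 @ $10.45 + 66 @ $7.35 + 122 @ $9.35 = $4,802.60
LIFO COGS: 60 @ $9.30 + 298 @ $9.35 + 66 @ $7.35 + 41 @ $10.45 + 27 @ $10.45 = $4,540.00

COGS = $4,540.00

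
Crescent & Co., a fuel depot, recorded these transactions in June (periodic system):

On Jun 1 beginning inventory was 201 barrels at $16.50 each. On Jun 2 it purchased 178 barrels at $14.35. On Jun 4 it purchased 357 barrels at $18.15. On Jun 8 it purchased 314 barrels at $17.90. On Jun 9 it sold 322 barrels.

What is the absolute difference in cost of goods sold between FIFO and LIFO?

FIFO COGS: 201 @ $16.50 + 121 @ $14.35 = $5,052.85
LIFO COGS: 314 @ $17.90 + 8 @ $18.15 = $5,765.80
Difference = |$5,052.85 − $5,765.80| = $712.95

$712.95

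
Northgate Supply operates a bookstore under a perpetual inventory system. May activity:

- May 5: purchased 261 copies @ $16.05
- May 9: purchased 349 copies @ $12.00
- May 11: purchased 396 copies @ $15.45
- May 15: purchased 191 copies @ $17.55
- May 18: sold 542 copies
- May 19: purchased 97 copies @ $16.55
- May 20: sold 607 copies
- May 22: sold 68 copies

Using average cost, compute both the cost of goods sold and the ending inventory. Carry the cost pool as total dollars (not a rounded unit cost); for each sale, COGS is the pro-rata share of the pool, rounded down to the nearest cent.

After May 5: 261 on hand, pool $4,189.05 (≈ $16.0500 each)
After May 9: 610 on hand, pool $8,377.05 (≈ $13.7329 each)
After May 11: 1006 on hand, pool $14,495.25 (≈ $14.4088 each)
After May 15: 1197 on hand, pool $17,847.30 (≈ $14.9100 each)
May 18, sell 542: 542/1197 × $17,847.30 → $8,081.23
After May 19: 752 on hand, pool $11,371.42 (≈ $15.1216 each)
May 20, sell 607: 607/752 × $11,371.42 → $9,178.79
May 22, sell 68: 68/145 × $2,192.63 → $1,028.26
Total COGS = $8,081.23 + $9,178.79 + $1,028.26 = $18,288.28
Ending inventory (cost pool remaining) = $1,164.37
Check: goods available $19,452.65 = COGS $18,288.28 + ending $1,164.37

COGS = $18,288.28; ending inventory = $1,164.37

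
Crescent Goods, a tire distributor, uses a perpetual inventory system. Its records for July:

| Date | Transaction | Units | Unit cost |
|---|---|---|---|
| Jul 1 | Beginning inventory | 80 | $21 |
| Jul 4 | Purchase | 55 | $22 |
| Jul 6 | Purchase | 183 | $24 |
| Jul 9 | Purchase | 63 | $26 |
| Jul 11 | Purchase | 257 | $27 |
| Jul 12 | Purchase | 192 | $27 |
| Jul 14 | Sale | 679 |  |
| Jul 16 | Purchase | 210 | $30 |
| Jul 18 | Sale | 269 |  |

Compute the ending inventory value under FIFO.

Ending inventory = $2,760

Jul 14, 679 sold [FIFO — oldest first]: 80 @ $21 + 55 @ $22 + 183 @ $24 + 63 @ $26 + 257 @ $27 + 41 @ $27 = $16,966
Jul 18, 269 sold [FIFO — oldest first]: 151 @ $27 + 118 @ $30 = $7,617
Total COGS = $16,966 + $7,617 = $24,583
Ending inventory: 92 @ $30 = $2,760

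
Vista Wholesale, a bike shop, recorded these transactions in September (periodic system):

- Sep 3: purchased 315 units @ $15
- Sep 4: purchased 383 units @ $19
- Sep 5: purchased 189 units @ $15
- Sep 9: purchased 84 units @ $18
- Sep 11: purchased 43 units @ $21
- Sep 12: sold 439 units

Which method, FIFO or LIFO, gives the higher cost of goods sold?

FIFO COGS: 315 @ $15 + 124 @ $19 = $7,081
LIFO COGS: 43 @ $21 + 84 @ $18 + 189 @ $15 + 123 @ $19 = $7,587

LIFO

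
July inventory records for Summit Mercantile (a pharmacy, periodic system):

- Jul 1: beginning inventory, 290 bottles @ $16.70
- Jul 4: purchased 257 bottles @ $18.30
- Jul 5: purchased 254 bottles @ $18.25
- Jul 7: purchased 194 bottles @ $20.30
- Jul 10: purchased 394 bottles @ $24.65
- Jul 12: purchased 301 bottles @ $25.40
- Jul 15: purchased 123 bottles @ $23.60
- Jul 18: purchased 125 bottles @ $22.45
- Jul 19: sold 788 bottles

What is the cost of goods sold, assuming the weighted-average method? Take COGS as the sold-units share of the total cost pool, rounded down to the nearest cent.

COGS = $16,746.56

Jul 19, sell 788: 788/1938 × $41,186.35 → $16,746.56
Ending inventory (cost pool remaining) = $24,439.79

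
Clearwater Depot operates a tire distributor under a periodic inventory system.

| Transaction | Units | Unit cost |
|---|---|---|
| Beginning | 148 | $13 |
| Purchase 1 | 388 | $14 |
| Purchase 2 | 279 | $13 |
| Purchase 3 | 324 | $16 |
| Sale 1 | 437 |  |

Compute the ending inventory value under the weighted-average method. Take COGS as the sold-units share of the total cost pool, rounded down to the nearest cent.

Ending inventory = $9,964.21

Sale 1, sell 437: 437/1139 × $16,167.00 → $6,202.79
Ending inventory (cost pool remaining) = $9,964.21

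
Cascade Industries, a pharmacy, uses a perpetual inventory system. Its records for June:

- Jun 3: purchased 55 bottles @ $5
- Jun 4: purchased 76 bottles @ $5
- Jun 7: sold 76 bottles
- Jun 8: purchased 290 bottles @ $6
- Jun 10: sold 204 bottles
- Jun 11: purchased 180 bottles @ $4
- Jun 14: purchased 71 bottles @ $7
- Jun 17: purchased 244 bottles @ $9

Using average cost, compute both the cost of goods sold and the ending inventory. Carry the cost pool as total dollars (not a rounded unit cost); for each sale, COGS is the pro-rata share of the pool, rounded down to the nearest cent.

COGS = $1,571.47; ending inventory = $4,236.53

After Jun 3: 55 on hand, pool $275.00 (≈ $5.0000 each)
After Jun 4: 131 on hand, pool $655.00 (≈ $5.0000 each)
Jun 7, sell 76: 76/131 × $655.00 → $380.00
After Jun 8: 345 on hand, pool $2,015.00 (≈ $5.8406 each)
Jun 10, sell 204: 204/345 × $2,015.00 → $1,191.47
After Jun 11: 321 on hand, pool $1,543.53 (≈ $4.8085 each)
After Jun 14: 392 on hand, pool $2,040.53 (≈ $5.2054 each)
After Jun 17: 636 on hand, pool $4,236.53 (≈ $6.6612 each)
Total COGS = $380.00 + $1,191.47 = $1,571.47
Ending inventory (cost pool remaining) = $4,236.53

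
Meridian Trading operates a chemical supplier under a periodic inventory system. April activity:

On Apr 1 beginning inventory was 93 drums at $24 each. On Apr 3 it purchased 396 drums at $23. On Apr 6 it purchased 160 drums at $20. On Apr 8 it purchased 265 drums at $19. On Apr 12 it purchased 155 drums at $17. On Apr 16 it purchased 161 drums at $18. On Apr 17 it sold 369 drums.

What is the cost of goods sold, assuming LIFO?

Apr 17, 369 sold [LIFO — newest first]: 161 @ $18 + 155 @ $17 + 53 @ $19 = $6,540
Ending inventory: 93 @ $24 + 396 @ $23 + 160 @ $20 + 212 @ $19 = $18,568

COGS = $6,540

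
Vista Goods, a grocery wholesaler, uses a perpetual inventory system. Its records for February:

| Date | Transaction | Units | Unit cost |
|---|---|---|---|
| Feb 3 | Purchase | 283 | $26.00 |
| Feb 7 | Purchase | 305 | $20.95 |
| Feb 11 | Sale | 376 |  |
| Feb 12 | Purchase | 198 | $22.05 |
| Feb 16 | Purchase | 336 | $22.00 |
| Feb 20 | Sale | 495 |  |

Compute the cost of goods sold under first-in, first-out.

Feb 11, 376 sold [FIFO — oldest first]: 283 @ $26.00 + 93 @ $20.95 = $9,306.35
Feb 20, 495 sold [FIFO — oldest first]: 212 @ $20.95 + 198 @ $22.05 + 85 @ $22.00 = $10,677.30
Total COGS = $9,306.35 + $10,677.30 = $19,983.65
Ending inventory: 251 @ $22.00 = $5,522.00

COGS = $19,983.65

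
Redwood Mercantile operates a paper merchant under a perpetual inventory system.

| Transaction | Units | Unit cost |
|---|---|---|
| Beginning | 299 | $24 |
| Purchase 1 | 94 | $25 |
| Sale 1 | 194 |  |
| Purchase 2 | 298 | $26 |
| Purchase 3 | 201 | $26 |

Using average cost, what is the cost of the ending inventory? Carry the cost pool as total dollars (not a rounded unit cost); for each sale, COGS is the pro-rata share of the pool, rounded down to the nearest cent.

After Beginning: 299 on hand, pool $7,176.00 (≈ $24.0000 each)
After Purchase 1: 393 on hand, pool $9,526.00 (≈ $24.2392 each)
Sale 1, sell 194: 194/393 × $9,526.00 → $4,702.40
After Purchase 2: 497 on hand, pool $12,571.60 (≈ $25.2950 each)
After Purchase 3: 698 on hand, pool $17,797.60 (≈ $25.4980 each)
Ending inventory (cost pool remaining) = $17,797.60

Ending inventory = $17,797.60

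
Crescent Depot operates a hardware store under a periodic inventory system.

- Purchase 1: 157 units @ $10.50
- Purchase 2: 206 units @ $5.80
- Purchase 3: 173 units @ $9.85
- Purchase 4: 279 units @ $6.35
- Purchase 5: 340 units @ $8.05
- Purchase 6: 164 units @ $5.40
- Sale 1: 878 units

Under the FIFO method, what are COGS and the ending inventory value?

COGS = $6,826.15; ending inventory = $3,115.45

Sale 1 (878) [FIFO — oldest first]: 157 @ $10.50 + 206 @ $5.80 + 173 @ $9.85 + 279 @ $6.35 + 63 @ $8.05 = $6,826.15
Ending inventory: 277 @ $8.05 + 164 @ $5.40 = $3,115.45
Check: goods available $9,941.60 = COGS $6,826.15 + ending $3,115.45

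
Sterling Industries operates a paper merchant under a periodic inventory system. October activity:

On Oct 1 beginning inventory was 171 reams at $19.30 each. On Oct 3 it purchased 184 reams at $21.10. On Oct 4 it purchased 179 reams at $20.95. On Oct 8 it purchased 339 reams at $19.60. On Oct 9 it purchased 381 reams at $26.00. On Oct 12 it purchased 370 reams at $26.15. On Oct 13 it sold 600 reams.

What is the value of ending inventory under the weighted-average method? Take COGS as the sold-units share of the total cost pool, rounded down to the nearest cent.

Oct 13, sell 600: 600/1624 × $37,158.65 → $13,728.56
Ending inventory (cost pool remaining) = $23,430.09
Check: goods available $37,158.65 = COGS $13,728.56 + ending $23,430.09

Ending inventory = $23,430.09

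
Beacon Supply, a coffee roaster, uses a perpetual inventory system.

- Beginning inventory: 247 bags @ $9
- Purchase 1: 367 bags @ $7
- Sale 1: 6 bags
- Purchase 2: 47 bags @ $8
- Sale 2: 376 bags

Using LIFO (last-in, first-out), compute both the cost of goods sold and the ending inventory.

COGS = $2,721; ending inventory = $2,447

Sale 1 (6) [LIFO — newest first]: 6 @ $7 = $42
Sale 2 (376) [LIFO — newest first]: 47 @ $8 + 329 @ $7 = $2,679
Total COGS = $42 + $2,679 = $2,721
Ending inventory: 247 @ $9 + 32 @ $7 = $2,447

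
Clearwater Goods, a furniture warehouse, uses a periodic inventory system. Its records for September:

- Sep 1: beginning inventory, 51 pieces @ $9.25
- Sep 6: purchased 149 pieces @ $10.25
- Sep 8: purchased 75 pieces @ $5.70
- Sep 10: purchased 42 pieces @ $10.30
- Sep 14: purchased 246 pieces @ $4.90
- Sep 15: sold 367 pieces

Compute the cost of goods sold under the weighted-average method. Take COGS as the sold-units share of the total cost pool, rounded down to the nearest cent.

COGS = $2,649.50

Sep 15, sell 367: 367/563 × $4,064.50 → $2,649.50
Ending inventory (cost pool remaining) = $1,415.00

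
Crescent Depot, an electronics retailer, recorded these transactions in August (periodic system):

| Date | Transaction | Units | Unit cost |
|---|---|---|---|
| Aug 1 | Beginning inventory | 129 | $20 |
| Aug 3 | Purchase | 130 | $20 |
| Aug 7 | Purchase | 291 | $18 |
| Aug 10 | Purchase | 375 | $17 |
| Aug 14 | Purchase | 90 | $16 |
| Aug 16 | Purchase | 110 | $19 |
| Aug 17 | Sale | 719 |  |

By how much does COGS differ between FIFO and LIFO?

$794

FIFO COGS: 129 @ $20 + 130 @ $20 + 291 @ $18 + 169 @ $17 = $13,291
LIFO COGS: 110 @ $19 + 90 @ $16 + 375 @ $17 + 144 @ $18 = $12,497
Difference = |$13,291 − $12,497| = $794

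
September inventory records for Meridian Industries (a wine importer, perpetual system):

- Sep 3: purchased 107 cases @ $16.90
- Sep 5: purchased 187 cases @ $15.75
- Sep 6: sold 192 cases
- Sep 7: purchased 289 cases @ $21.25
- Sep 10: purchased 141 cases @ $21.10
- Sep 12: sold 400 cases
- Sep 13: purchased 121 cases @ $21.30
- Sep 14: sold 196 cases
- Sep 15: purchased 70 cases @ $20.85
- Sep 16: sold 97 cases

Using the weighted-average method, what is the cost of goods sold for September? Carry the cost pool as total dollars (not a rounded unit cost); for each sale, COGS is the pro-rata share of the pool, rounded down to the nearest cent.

COGS = $17,282.61

After Sep 3: 107 on hand, pool $1,808.30 (≈ $16.9000 each)
After Sep 5: 294 on hand, pool $4,753.55 (≈ $16.1685 each)
Sep 6, sell 192: 192/294 × $4,753.55 → $3,104.35
After Sep 7: 391 on hand, pool $7,790.45 (≈ $19.9244 each)
After Sep 10: 532 on hand, pool $10,765.55 (≈ $20.2360 each)
Sep 12, sell 400: 400/532 × $10,765.55 → $8,094.39
After Sep 13: 253 on hand, pool $5,248.46 (≈ $20.7449 each)
Sep 14, sell 196: 196/253 × $5,248.46 → $4,066.00
After Sep 15: 127 on hand, pool $2,641.96 (≈ $20.8028 each)
Sep 16, sell 97: 97/127 × $2,641.96 → $2,017.87
Total COGS = $3,104.35 + $8,094.39 + $4,066.00 + $2,017.87 = $17,282.61
Ending inventory (cost pool remaining) = $624.09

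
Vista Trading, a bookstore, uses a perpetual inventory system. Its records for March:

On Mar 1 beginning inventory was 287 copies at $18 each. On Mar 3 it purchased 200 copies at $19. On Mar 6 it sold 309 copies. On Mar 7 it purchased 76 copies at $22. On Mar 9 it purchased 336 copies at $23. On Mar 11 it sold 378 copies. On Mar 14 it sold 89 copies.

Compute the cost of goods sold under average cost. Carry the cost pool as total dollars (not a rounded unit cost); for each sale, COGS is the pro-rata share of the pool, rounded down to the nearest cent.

After Mar 1: 287 on hand, pool $5,166.00 (≈ $18.0000 each)
After Mar 3: 487 on hand, pool $8,966.00 (≈ $18.4107 each)
Mar 6, sell 309: 309/487 × $8,966.00 → $5,688.89
After Mar 7: 254 on hand, pool $4,949.11 (≈ $19.4847 each)
After Mar 9: 590 on hand, pool $12,677.11 (≈ $21.4866 each)
Mar 11, sell 378: 378/590 × $12,677.11 → $8,121.94
Mar 14, sell 89: 89/212 × $4,555.17 → $1,912.31
Total COGS = $5,688.89 + $8,121.94 + $1,912.31 = $15,723.14
Ending inventory (cost pool remaining) = $2,642.86

COGS = $15,723.14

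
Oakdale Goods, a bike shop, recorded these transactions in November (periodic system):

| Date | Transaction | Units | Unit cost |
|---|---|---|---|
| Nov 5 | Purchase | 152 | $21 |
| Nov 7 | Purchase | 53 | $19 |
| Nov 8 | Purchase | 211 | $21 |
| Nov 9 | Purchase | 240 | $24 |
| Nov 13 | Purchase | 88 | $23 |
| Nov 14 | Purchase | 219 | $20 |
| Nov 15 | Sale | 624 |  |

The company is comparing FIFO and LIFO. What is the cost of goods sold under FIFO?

COGS = $13,622

FIFO COGS: 152 @ $21 + 53 @ $19 + 211 @ $21 + 208 @ $24 = $13,622
LIFO COGS: 219 @ $20 + 88 @ $23 + 240 @ $24 + 77 @ $21 = $13,781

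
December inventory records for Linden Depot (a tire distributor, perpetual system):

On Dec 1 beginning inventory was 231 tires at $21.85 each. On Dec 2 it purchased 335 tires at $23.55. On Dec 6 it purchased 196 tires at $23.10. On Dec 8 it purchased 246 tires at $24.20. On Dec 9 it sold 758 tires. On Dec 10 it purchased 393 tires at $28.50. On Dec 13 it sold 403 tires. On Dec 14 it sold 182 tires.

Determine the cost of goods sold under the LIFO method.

Dec 9, 758 sold [LIFO — newest first]: 246 @ $24.20 + 196 @ $23.10 + 316 @ $23.55 = $17,922.60
Dec 13, 403 sold [LIFO — newest first]: 393 @ $28.50 + 10 @ $23.55 = $11,436.00
Dec 14, 182 sold [LIFO — newest first]: 9 @ $23.55 + 173 @ $21.85 = $3,992.00
Total COGS = $17,922.60 + $11,436.00 + $3,992.00 = $33,350.60
Ending inventory: 58 @ $21.85 = $1,267.30
Check: goods available $34,617.90 = COGS $33,350.60 + ending $1,267.30

COGS = $33,350.60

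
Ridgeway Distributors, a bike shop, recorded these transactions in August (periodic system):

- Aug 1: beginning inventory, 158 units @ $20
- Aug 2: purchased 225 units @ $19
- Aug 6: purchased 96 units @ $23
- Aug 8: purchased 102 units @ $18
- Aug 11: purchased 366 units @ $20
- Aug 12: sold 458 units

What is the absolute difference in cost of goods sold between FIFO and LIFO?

$184

FIFO COGS: 158 @ $20 + 225 @ $19 + 75 @ $23 = $9,160
LIFO COGS: 366 @ $20 + 92 @ $18 = $8,976
Difference = |$9,160 − $8,976| = $184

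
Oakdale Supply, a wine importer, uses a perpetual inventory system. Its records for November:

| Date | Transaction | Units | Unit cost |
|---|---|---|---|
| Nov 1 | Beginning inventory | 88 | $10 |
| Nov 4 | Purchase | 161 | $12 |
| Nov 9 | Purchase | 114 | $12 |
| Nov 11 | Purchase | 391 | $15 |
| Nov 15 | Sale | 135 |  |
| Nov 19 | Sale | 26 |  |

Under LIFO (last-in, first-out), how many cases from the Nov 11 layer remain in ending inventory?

230

Nov 15, 135 sold [LIFO — newest first]: 135 @ $15 = $2,025
Nov 19, 26 sold [LIFO — newest first]: 26 @ $15 = $390
Total COGS = $2,025 + $390 = $2,415
Ending inventory: 88 @ $10 + 161 @ $12 + 114 @ $12 + 230 @ $15 = $7,630
Check: goods available $10,045 = COGS $2,415 + ending $7,630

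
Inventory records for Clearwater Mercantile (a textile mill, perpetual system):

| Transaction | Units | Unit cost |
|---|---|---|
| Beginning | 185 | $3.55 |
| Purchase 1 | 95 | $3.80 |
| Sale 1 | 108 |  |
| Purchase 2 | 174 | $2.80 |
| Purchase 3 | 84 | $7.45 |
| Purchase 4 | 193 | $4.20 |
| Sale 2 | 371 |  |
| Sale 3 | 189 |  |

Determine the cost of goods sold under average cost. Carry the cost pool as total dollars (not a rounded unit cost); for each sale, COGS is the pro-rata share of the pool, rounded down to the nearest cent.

COGS = $2,683.60

After Beginning: 185 on hand, pool $656.75 (≈ $3.5500 each)
After Purchase 1: 280 on hand, pool $1,017.75 (≈ $3.6348 each)
Sale 1, sell 108: 108/280 × $1,017.75 → $392.56
After Purchase 2: 346 on hand, pool $1,112.39 (≈ $3.2150 each)
After Purchase 3: 430 on hand, pool $1,738.19 (≈ $4.0423 each)
After Purchase 4: 623 on hand, pool $2,548.79 (≈ $4.0912 each)
Sale 2, sell 371: 371/623 × $2,548.79 → $1,517.81
Sale 3, sell 189: 189/252 × $1,030.98 → $773.23
Total COGS = $392.56 + $1,517.81 + $773.23 = $2,683.60
Ending inventory (cost pool remaining) = $257.75
Check: goods available $2,941.35 = COGS $2,683.60 + ending $257.75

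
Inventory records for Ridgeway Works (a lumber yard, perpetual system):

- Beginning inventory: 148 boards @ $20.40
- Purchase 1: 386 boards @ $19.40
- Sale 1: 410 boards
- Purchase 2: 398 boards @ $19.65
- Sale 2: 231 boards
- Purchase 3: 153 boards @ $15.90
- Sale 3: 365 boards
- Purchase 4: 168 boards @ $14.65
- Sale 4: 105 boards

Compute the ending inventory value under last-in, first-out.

Ending inventory = $2,534.55

Sale 1 (410) [LIFO — newest first]: 386 @ $19.40 + 24 @ $20.40 = $7,978.00
Sale 2 (231) [LIFO — newest first]: 231 @ $19.65 = $4,539.15
Sale 3 (365) [LIFO — newest first]: 153 @ $15.90 + 167 @ $19.65 + 45 @ $20.40 = $6,632.25
Sale 4 (105) [LIFO — newest first]: 105 @ $14.65 = $1,538.25
Total COGS = $7,978.00 + $4,539.15 + $6,632.25 + $1,538.25 = $20,687.65
Ending inventory: 79 @ $20.40 + 63 @ $14.65 = $2,534.55
Check: goods available $23,222.20 = COGS $20,687.65 + ending $2,534.55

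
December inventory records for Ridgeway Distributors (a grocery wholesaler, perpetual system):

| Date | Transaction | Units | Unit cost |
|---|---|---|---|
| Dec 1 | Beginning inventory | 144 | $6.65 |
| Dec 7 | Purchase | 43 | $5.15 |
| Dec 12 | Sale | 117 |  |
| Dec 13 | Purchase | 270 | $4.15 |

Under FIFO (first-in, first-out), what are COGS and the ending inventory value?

COGS = $778.05; ending inventory = $1,521.50

Dec 12, 117 sold [FIFO — oldest first]: 117 @ $6.65 = $778.05
Ending inventory: 27 @ $6.65 + 43 @ $5.15 + 270 @ $4.15 = $1,521.50
Check: goods available $2,299.55 = COGS $778.05 + ending $1,521.50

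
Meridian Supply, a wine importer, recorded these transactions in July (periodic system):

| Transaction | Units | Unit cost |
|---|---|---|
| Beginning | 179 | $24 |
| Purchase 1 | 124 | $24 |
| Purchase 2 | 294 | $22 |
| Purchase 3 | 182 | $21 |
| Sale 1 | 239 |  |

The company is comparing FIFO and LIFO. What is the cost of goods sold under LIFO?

FIFO COGS: 179 @ $24 + 60 @ $24 = $5,736
LIFO COGS: 182 @ $21 + 57 @ $22 = $5,076

COGS = $5,076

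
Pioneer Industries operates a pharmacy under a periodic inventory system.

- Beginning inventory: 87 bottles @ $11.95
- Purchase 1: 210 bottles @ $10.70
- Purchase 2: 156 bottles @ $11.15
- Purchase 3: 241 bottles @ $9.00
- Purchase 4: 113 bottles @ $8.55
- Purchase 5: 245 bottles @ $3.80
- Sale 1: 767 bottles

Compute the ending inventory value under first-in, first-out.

Ending inventory = $1,273.00

Sale 1 (767) [FIFO — oldest first]: 87 @ $11.95 + 210 @ $10.70 + 156 @ $11.15 + 241 @ $9.00 + 73 @ $8.55 = $7,819.20
Ending inventory: 40 @ $8.55 + 245 @ $3.80 = $1,273.00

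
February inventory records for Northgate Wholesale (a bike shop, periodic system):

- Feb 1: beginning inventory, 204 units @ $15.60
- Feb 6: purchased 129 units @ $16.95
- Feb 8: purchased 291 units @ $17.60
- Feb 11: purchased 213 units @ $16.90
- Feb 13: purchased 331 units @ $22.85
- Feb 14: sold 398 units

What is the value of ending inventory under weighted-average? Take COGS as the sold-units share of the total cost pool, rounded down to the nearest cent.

Ending inventory = $14,275.07

Feb 14, sell 398: 398/1168 × $21,653.60 → $7,378.53
Ending inventory (cost pool remaining) = $14,275.07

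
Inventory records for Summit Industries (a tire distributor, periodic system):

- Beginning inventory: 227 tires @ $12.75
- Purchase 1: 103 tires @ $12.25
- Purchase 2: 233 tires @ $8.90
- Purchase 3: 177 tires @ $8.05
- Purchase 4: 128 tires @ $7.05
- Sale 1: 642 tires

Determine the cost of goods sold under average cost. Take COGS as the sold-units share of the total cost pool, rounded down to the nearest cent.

COGS = $6,328.98

Sale 1, sell 642: 642/868 × $8,556.95 → $6,328.98
Ending inventory (cost pool remaining) = $2,227.97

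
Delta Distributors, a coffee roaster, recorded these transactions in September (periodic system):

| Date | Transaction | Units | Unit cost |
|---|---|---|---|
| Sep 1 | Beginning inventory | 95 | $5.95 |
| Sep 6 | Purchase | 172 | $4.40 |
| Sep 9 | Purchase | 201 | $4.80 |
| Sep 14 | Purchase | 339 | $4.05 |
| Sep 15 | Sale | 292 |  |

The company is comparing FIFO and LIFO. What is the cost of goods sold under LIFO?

COGS = $1,182.60

FIFO COGS: 95 @ $5.95 + 172 @ $4.40 + 25 @ $4.80 = $1,442.05
LIFO COGS: 292 @ $4.05 = $1,182.60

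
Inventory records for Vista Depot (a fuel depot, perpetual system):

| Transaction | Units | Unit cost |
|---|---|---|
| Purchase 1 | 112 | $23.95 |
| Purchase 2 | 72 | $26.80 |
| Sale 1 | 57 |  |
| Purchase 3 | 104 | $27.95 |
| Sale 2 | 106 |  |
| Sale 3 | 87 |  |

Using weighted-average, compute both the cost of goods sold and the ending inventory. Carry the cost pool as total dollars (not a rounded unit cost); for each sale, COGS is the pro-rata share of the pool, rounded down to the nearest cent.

After Purchase 1: 112 on hand, pool $2,682.40 (≈ $23.9500 each)
After Purchase 2: 184 on hand, pool $4,612.00 (≈ $25.0652 each)
Sale 1, sell 57: 57/184 × $4,612.00 → $1,428.71
After Purchase 3: 231 on hand, pool $6,090.09 (≈ $26.3640 each)
Sale 2, sell 106: 106/231 × $6,090.09 → $2,794.58
Sale 3, sell 87: 87/125 × $3,295.51 → $2,293.67
Total COGS = $1,428.71 + $2,794.58 + $2,293.67 = $6,516.96
Ending inventory (cost pool remaining) = $1,001.84

COGS = $6,516.96; ending inventory = $1,001.84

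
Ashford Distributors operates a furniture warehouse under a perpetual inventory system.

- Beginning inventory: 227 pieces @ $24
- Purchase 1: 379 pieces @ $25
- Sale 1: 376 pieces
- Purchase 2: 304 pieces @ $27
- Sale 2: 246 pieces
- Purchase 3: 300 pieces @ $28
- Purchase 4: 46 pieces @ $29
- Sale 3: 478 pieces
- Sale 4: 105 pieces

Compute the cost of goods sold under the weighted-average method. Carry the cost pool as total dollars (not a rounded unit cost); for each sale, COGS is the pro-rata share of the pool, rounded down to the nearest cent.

COGS = $31,480.16

After Beginning: 227 on hand, pool $5,448.00 (≈ $24.0000 each)
After Purchase 1: 606 on hand, pool $14,923.00 (≈ $24.6254 each)
Sale 1, sell 376: 376/606 × $14,923.00 → $9,259.15
After Purchase 2: 534 on hand, pool $13,871.85 (≈ $25.9772 each)
Sale 2, sell 246: 246/534 × $13,871.85 → $6,390.40
After Purchase 3: 588 on hand, pool $15,881.45 (≈ $27.0093 each)
After Purchase 4: 634 on hand, pool $17,215.45 (≈ $27.1537 each)
Sale 3, sell 478: 478/634 × $17,215.45 → $12,979.47
Sale 4, sell 105: 105/156 × $4,235.98 → $2,851.14
Total COGS = $9,259.15 + $6,390.40 + $12,979.47 + $2,851.14 = $31,480.16
Ending inventory (cost pool remaining) = $1,384.84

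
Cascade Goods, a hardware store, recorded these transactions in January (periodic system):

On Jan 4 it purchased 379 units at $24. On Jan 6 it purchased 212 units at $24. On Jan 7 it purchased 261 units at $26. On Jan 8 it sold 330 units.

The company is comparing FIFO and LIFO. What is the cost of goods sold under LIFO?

COGS = $8,442

FIFO COGS: 330 @ $24 = $7,920
LIFO COGS: 261 @ $26 + 69 @ $24 = $8,442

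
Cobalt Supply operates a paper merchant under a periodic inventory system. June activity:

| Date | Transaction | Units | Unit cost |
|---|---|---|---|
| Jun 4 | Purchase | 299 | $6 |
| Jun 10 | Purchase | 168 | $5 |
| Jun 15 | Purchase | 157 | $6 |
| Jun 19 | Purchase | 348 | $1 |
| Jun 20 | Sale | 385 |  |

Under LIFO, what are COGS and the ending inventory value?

Jun 20, 385 sold [LIFO — newest first]: 348 @ $1 + 37 @ $6 = $570
Ending inventory: 299 @ $6 + 168 @ $5 + 120 @ $6 = $3,354
Check: goods available $3,924 = COGS $570 + ending $3,354

COGS = $570; ending inventory = $3,354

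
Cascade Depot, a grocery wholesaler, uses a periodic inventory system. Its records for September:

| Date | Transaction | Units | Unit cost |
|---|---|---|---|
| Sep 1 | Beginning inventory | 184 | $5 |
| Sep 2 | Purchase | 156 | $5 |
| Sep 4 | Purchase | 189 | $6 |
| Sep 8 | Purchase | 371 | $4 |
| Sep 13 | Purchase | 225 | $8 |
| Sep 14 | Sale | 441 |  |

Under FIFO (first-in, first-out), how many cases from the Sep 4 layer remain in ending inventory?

Sep 14, 441 sold [FIFO — oldest first]: 184 @ $5 + 156 @ $5 + 101 @ $6 = $2,306
Ending inventory: 88 @ $6 + 371 @ $4 + 225 @ $8 = $3,812

88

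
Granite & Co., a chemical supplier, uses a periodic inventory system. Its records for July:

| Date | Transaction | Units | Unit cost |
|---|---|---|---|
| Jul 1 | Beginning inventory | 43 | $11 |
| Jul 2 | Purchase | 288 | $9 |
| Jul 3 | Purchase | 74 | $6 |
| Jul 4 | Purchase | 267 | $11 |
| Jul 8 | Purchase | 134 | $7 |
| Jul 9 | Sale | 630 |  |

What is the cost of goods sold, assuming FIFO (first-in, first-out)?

COGS = $5,984

Jul 9, 630 sold [FIFO — oldest first]: 43 @ $11 + 288 @ $9 + 74 @ $6 + 225 @ $11 = $5,984
Ending inventory: 42 @ $11 + 134 @ $7 = $1,400
Check: goods available $7,384 = COGS $5,984 + ending $1,400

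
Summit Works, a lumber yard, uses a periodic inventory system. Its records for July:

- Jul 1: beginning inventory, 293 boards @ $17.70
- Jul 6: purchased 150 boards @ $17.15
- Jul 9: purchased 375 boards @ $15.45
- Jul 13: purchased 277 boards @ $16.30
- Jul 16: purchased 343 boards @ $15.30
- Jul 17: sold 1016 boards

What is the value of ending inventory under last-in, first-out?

Ending inventory = $7,398.45

Jul 17, 1016 sold [LIFO — newest first]: 343 @ $15.30 + 277 @ $16.30 + 375 @ $15.45 + 21 @ $17.15 = $15,916.90
Ending inventory: 293 @ $17.70 + 129 @ $17.15 = $7,398.45
Check: goods available $23,315.35 = COGS $15,916.90 + ending $7,398.45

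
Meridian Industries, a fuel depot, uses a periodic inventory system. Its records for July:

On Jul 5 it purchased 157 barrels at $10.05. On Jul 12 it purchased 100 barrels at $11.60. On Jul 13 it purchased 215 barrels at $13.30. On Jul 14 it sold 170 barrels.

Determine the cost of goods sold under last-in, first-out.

Jul 14, 170 sold [LIFO — newest first]: 170 @ $13.30 = $2,261.00
Ending inventory: 157 @ $10.05 + 100 @ $11.60 + 45 @ $13.30 = $3,336.35
Check: goods available $5,597.35 = COGS $2,261.00 + ending $3,336.35

COGS = $2,261.00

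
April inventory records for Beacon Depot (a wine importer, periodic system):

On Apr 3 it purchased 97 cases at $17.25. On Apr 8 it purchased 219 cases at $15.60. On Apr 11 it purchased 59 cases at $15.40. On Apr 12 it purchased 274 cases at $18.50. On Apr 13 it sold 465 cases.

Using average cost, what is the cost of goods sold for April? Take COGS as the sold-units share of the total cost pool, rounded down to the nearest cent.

COGS = $7,929.53

Apr 13, sell 465: 465/649 × $11,067.25 → $7,929.53
Ending inventory (cost pool remaining) = $3,137.72
Check: goods available $11,067.25 = COGS $7,929.53 + ending $3,137.72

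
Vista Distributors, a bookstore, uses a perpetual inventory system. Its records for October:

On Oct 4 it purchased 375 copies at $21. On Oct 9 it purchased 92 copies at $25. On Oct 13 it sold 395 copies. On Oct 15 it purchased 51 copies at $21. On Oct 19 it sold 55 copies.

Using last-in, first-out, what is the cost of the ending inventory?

Ending inventory = $1,428

Oct 13, 395 sold [LIFO — newest first]: 92 @ $25 + 303 @ $21 = $8,663
Oct 19, 55 sold [LIFO — newest first]: 51 @ $21 + 4 @ $21 = $1,155
Total COGS = $8,663 + $1,155 = $9,818
Ending inventory: 68 @ $21 = $1,428
Check: goods available $11,246 = COGS $9,818 + ending $1,428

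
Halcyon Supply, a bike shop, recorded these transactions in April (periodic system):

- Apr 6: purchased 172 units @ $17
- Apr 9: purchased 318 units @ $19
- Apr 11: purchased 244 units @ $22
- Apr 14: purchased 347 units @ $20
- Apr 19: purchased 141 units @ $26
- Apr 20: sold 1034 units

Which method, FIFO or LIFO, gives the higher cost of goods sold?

LIFO

FIFO COGS: 172 @ $17 + 318 @ $19 + 244 @ $22 + 300 @ $20 = $20,334
LIFO COGS: 141 @ $26 + 347 @ $20 + 244 @ $22 + 302 @ $19 = $21,712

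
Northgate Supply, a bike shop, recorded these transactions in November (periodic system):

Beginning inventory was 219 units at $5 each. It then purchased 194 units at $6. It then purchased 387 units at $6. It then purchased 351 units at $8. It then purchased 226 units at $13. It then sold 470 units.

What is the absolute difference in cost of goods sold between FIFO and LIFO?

$2,289

FIFO COGS: 219 @ $5 + 194 @ $6 + 57 @ $6 = $2,601
LIFO COGS: 226 @ $13 + 244 @ $8 = $4,890
Difference = |$2,601 − $4,890| = $2,289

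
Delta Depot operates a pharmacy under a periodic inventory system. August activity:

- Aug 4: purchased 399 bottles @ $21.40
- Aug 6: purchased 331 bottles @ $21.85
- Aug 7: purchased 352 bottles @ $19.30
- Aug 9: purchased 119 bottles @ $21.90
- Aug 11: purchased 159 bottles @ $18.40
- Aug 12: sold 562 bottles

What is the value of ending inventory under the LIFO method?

Aug 12, 562 sold [LIFO — newest first]: 159 @ $18.40 + 119 @ $21.90 + 284 @ $19.30 = $11,012.90
Ending inventory: 399 @ $21.40 + 331 @ $21.85 + 68 @ $19.30 = $17,083.35

Ending inventory = $17,083.35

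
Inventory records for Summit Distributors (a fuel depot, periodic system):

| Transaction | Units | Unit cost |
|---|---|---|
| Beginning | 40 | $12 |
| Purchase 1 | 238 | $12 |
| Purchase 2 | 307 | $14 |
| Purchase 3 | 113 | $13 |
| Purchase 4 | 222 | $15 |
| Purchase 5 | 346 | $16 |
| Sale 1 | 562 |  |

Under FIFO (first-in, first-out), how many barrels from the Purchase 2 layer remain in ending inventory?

23

Sale 1 (562) [FIFO — oldest first]: 40 @ $12 + 238 @ $12 + 284 @ $14 = $7,312
Ending inventory: 23 @ $14 + 113 @ $13 + 222 @ $15 + 346 @ $16 = $10,657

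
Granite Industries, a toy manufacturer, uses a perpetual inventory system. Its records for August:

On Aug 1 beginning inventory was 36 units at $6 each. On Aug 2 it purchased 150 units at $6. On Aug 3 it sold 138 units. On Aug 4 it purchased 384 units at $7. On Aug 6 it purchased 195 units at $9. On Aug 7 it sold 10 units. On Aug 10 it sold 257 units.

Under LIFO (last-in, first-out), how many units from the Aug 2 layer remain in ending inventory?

Aug 3, 138 sold [LIFO — newest first]: 138 @ $6 = $828
Aug 7, 10 sold [LIFO — newest first]: 10 @ $9 = $90
Aug 10, 257 sold [LIFO — newest first]: 185 @ $9 + 72 @ $7 = $2,169
Total COGS = $828 + $90 + $2,169 = $3,087
Ending inventory: 36 @ $6 + 12 @ $6 + 312 @ $7 = $2,472
Check: goods available $5,559 = COGS $3,087 + ending $2,472

12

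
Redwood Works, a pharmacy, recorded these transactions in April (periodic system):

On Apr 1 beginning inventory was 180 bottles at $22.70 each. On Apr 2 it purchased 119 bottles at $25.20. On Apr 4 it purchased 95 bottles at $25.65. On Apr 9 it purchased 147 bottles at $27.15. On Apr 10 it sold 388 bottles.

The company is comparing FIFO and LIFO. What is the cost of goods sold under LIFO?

FIFO COGS: 180 @ $22.70 + 119 @ $25.20 + 89 @ $25.65 = $9,367.65
LIFO COGS: 147 @ $27.15 + 95 @ $25.65 + 119 @ $25.20 + 27 @ $22.70 = $10,039.50

COGS = $10,039.50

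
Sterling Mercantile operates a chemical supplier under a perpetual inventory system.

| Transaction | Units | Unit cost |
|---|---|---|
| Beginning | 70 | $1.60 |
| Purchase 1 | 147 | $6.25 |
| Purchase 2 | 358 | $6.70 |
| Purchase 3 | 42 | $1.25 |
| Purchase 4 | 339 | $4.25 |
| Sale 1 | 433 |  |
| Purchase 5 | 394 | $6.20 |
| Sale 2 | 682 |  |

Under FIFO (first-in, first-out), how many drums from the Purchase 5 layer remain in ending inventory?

Sale 1 (433) [FIFO — oldest first]: 70 @ $1.60 + 147 @ $6.25 + 216 @ $6.70 = $2,477.95
Sale 2 (682) [FIFO — oldest first]: 142 @ $6.70 + 42 @ $1.25 + 339 @ $4.25 + 159 @ $6.20 = $3,430.45
Total COGS = $2,477.95 + $3,430.45 = $5,908.40
Ending inventory: 235 @ $6.20 = $1,457.00

235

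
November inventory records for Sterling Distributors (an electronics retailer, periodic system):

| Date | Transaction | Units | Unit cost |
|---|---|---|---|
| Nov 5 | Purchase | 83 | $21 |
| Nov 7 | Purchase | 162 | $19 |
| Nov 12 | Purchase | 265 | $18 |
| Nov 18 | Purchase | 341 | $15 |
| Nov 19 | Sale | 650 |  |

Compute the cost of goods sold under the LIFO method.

Nov 19, 650 sold [LIFO — newest first]: 341 @ $15 + 265 @ $18 + 44 @ $19 = $10,721
Ending inventory: 83 @ $21 + 118 @ $19 = $3,985
Check: goods available $14,706 = COGS $10,721 + ending $3,985

COGS = $10,721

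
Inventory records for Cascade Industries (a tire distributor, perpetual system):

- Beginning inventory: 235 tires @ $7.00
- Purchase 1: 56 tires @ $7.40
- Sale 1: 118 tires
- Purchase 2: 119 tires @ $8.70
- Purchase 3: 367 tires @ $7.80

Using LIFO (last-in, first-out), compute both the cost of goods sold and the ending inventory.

Sale 1 (118) [LIFO — newest first]: 56 @ $7.40 + 62 @ $7.00 = $848.40
Ending inventory: 173 @ $7.00 + 119 @ $8.70 + 367 @ $7.80 = $5,108.90

COGS = $848.40; ending inventory = $5,108.90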